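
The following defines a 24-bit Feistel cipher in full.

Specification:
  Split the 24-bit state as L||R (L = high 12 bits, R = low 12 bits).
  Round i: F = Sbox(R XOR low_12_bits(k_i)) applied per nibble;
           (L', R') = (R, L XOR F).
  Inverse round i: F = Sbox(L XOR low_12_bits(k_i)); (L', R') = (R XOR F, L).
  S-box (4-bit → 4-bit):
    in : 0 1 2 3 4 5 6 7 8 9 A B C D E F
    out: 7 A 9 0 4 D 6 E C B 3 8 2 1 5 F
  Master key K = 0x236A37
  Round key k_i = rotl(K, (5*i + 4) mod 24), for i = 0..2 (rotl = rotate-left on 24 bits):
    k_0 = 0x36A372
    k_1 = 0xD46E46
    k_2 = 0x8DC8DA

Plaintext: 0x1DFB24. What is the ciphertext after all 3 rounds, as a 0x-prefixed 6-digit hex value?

0xB6BD83

s_0 = plaintext = 0x1DFB24
s_1 = Round(s_0, k_0) = 0xB24D09
s_2 = Round(s_1, k_1) = 0xD09B6B
s_3 = Round(s_2, k_2) = 0xB6BD83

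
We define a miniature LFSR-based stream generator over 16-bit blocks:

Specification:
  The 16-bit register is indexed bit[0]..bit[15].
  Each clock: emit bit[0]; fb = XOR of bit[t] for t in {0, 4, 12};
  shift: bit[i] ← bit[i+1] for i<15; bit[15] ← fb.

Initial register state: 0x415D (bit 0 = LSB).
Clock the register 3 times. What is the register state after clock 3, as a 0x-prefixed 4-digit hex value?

0x882B

reg_0 = 0x415D
clock 1: out=1, reg = 0x20AE
clock 2: out=0, reg = 0x1057
clock 3: out=1, reg = 0x882B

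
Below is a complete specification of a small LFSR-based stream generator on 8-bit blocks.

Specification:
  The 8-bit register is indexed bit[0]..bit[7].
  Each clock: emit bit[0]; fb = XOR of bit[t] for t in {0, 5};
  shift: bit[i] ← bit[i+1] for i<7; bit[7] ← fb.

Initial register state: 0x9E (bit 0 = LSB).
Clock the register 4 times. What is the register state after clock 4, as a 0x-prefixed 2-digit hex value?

0xA9

reg_0 = 0x9E
clock 1: out=0, reg = 0x4F
clock 2: out=1, reg = 0xA7
clock 3: out=1, reg = 0x53
clock 4: out=1, reg = 0xA9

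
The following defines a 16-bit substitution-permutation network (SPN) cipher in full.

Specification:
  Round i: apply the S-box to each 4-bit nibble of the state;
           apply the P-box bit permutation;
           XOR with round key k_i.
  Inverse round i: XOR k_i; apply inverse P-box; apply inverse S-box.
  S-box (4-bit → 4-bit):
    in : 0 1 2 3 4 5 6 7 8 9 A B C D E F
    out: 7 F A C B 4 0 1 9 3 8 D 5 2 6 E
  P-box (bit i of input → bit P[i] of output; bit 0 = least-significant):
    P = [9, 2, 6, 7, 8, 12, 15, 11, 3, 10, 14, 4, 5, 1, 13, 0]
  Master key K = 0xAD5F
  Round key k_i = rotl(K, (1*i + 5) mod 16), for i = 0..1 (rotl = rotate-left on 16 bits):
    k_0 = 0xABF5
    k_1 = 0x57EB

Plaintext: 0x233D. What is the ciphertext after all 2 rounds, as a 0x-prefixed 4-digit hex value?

0x877F

s_0 = plaintext = 0x233D
s_1 = Round(s_0, k_0) = 0x63E2
s_2 = Round(s_1, k_1) = 0x877F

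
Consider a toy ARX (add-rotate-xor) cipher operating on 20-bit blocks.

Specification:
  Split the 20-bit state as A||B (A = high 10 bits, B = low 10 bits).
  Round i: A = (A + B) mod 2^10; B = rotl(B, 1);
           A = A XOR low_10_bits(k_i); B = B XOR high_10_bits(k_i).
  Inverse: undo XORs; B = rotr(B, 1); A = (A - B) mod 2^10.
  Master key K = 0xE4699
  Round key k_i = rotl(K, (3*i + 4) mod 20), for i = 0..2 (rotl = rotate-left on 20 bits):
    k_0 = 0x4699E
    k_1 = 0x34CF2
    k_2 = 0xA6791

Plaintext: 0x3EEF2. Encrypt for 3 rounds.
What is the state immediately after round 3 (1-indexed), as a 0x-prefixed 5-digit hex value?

0xCF0C3

s_0 = plaintext = 0x3EEF2
s_1 = Round(s_0, k_0) = 0x9CCFF
s_2 = Round(s_1, k_1) = 0xE012D
s_3 = Round(s_2, k_2) = 0xCF0C3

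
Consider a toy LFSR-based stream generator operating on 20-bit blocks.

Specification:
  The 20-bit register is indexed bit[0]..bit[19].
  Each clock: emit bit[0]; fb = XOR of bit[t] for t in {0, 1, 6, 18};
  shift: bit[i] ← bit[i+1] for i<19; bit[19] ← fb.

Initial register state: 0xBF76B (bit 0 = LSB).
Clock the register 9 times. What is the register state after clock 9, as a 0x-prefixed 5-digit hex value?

reg_0 = 0xBF76B
clock 1: out=1, reg = 0xDFBB5
clock 2: out=1, reg = 0x6FDDA
clock 3: out=0, reg = 0xB7EED
clock 4: out=1, reg = 0x5BF76
clock 5: out=0, reg = 0xADFBB
clock 6: out=1, reg = 0x56FDD
clock 7: out=1, reg = 0xAB7EE
clock 8: out=0, reg = 0x55BF7
clock 9: out=1, reg = 0x2ADFB

0x2ADFB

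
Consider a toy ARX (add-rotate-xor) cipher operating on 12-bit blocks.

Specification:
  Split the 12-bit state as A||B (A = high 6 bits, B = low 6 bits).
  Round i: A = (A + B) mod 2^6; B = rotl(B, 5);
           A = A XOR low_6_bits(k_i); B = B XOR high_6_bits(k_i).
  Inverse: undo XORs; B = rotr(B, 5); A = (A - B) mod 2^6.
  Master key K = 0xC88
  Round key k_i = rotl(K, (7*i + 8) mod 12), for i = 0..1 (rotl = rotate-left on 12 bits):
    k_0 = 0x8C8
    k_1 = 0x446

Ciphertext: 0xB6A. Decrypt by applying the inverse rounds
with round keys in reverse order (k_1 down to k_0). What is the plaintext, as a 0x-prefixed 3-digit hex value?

s_0 = ciphertext = 0xB6A
s_1 = InvRound(s_0, k_1) = 0xD37
s_2 = InvRound(s_1, k_0) = 0x528

0x528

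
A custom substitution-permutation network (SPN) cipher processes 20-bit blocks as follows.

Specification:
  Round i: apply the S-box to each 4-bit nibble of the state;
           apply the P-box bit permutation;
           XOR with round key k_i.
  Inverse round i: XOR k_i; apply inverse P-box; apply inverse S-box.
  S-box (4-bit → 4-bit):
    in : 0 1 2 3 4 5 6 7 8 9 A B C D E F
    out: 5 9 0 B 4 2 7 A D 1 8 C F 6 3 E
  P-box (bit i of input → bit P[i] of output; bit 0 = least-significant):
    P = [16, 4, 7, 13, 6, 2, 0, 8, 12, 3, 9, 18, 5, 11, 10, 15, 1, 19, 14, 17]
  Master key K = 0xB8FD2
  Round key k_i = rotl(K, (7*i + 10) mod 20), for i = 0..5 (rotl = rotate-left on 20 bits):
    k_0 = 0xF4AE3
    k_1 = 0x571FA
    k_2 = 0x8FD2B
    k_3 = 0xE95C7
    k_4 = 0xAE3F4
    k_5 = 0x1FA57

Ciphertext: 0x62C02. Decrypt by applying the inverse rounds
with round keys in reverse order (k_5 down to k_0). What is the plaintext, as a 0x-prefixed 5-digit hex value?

s_0 = ciphertext = 0x62C02
s_1 = InvRound(s_0, k_5) = 0xBB86E
s_2 = InvRound(s_1, k_4) = 0x056A6
s_3 = InvRound(s_2, k_3) = 0xF1B82
s_4 = InvRound(s_3, k_2) = 0xB8F48
s_5 = InvRound(s_4, k_1) = 0xCC82F
s_6 = InvRound(s_5, k_0) = 0xAADE0

0xAADE0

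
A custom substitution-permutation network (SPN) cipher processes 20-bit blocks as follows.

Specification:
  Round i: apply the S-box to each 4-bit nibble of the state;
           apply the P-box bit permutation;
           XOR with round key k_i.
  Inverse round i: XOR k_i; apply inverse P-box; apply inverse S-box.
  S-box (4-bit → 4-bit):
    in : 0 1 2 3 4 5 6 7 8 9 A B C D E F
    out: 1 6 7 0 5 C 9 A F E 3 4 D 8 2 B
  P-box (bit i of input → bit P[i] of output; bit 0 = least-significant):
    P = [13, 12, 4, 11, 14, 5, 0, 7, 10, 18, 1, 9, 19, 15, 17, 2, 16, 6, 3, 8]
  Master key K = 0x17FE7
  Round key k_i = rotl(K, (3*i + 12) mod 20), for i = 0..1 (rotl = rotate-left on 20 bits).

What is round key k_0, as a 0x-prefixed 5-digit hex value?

0xE717F

K = 0x17FE7
k_0 = rotl(K, (3*0+12) mod 20) = rotl(K, 12) = 0xE717F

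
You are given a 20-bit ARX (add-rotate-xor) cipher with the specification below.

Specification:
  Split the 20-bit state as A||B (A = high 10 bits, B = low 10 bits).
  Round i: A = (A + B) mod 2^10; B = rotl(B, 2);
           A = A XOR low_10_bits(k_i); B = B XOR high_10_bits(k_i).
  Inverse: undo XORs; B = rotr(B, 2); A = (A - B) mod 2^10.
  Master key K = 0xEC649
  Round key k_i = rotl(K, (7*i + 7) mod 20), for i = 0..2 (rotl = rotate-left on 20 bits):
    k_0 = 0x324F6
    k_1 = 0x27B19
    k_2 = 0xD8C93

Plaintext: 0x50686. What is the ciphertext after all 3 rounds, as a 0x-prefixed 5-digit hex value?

0x1F820

s_0 = plaintext = 0x50686
s_1 = Round(s_0, k_0) = 0xCC6D3
s_2 = Round(s_1, k_1) = 0x477D0
s_3 = Round(s_2, k_2) = 0x1F820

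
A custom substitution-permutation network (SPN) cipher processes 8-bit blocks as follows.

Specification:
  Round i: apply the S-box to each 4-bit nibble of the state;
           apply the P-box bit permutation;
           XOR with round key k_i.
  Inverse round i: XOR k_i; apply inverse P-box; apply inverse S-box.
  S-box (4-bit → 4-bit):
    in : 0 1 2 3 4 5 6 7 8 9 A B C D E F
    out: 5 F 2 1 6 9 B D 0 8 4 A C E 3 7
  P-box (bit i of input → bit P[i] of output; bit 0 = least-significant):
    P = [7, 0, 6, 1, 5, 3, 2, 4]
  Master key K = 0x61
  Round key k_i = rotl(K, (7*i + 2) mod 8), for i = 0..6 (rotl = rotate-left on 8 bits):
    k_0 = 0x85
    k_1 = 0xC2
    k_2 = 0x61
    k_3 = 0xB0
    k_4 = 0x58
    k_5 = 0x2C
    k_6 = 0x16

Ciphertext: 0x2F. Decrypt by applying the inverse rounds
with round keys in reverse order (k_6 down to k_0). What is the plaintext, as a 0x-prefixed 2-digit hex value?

0xEC

s_0 = ciphertext = 0x2F
s_1 = InvRound(s_0, k_6) = 0x62
s_2 = InvRound(s_1, k_5) = 0x4C
s_3 = InvRound(s_2, k_4) = 0xC8
s_4 = InvRound(s_3, k_3) = 0x6A
s_5 = InvRound(s_4, k_2) = 0x2B
s_6 = InvRound(s_5, k_1) = 0xEF
s_7 = InvRound(s_6, k_0) = 0xEC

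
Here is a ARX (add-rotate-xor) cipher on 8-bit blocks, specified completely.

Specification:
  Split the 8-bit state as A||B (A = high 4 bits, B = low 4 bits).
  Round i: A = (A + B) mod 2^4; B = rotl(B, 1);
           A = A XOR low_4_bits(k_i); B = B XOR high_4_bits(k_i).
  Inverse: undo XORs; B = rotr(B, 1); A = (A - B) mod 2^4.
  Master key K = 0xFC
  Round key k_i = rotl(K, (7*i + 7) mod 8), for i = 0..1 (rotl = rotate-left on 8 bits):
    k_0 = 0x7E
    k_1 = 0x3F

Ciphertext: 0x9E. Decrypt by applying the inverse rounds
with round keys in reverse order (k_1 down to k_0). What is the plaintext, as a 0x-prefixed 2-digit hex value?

s_0 = ciphertext = 0x9E
s_1 = InvRound(s_0, k_1) = 0x8E
s_2 = InvRound(s_1, k_0) = 0xAC

0xAC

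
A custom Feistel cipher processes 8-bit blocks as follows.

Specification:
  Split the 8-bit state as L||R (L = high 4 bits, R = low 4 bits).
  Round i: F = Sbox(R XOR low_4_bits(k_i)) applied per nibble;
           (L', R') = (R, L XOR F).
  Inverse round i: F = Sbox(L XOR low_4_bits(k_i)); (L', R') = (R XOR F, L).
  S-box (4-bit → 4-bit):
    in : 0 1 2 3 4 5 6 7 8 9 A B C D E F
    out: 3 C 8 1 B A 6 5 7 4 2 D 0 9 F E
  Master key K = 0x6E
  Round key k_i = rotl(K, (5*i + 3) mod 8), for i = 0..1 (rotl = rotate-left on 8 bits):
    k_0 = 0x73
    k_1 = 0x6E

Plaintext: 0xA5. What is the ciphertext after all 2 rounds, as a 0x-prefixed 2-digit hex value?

s_0 = plaintext = 0xA5
s_1 = Round(s_0, k_0) = 0x5C
s_2 = Round(s_1, k_1) = 0xCD

0xCD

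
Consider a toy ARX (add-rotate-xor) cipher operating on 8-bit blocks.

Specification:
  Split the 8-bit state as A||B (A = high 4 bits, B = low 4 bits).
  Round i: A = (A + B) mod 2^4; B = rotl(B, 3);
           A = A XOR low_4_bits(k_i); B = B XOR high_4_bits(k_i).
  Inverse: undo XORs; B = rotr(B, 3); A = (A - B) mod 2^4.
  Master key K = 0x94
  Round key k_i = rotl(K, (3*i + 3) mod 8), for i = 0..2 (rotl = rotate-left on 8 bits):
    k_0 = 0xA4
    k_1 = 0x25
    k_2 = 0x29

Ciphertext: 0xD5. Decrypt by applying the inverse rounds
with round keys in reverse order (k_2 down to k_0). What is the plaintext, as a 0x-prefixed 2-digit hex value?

s_0 = ciphertext = 0xD5
s_1 = InvRound(s_0, k_2) = 0x6E
s_2 = InvRound(s_1, k_1) = 0xA9
s_3 = InvRound(s_2, k_0) = 0x86

0x86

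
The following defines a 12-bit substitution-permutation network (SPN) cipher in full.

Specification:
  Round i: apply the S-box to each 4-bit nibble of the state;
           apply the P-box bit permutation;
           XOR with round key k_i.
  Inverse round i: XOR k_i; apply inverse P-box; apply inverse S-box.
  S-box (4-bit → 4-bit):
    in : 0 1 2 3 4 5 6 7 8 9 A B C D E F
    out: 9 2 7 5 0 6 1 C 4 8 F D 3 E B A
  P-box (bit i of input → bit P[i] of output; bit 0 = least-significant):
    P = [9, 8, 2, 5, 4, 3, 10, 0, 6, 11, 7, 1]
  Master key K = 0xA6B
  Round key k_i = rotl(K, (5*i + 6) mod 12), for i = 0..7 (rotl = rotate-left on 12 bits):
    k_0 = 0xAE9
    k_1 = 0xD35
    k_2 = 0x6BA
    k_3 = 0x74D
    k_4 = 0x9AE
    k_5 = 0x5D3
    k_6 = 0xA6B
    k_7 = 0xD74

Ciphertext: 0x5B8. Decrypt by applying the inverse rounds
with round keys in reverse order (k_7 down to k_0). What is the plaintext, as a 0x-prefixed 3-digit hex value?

s_0 = ciphertext = 0x5B8
s_1 = InvRound(s_0, k_7) = 0x218
s_2 = InvRound(s_1, k_6) = 0xE09
s_3 = InvRound(s_2, k_5) = 0xACC
s_4 = InvRound(s_3, k_4) = 0x04E
s_5 = InvRound(s_4, k_3) = 0x97C
s_6 = InvRound(s_5, k_2) = 0xA82
s_7 = InvRound(s_6, k_1) = 0x7BA
s_8 = InvRound(s_7, k_0) = 0xEB1

0xEB1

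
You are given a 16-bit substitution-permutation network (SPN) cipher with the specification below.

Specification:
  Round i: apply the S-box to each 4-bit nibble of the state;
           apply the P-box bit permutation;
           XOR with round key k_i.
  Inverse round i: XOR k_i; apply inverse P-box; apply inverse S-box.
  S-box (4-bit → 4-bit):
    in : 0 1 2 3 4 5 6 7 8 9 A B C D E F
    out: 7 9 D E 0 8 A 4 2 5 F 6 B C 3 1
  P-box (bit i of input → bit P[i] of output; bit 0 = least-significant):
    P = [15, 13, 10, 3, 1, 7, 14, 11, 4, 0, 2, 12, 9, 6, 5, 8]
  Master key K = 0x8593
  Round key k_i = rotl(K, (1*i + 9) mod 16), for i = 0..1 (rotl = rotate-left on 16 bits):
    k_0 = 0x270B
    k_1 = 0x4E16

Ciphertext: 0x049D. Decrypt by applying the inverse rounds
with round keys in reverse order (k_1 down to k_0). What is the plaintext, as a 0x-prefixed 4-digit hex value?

s_0 = ciphertext = 0x049D
s_1 = InvRound(s_0, k_1) = 0xF8A5
s_2 = InvRound(s_1, k_0) = 0x2DA2

0x2DA2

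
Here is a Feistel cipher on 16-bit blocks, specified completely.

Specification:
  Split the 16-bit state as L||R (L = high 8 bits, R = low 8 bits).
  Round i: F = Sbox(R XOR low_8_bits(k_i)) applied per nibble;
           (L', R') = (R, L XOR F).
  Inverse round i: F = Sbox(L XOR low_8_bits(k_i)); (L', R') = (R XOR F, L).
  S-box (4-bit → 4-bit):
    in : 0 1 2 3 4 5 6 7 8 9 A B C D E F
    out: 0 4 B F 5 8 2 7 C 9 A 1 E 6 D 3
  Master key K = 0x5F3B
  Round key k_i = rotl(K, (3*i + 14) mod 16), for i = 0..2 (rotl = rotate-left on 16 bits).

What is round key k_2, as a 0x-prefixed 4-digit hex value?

K = 0x5F3B
k_0 = rotl(K, (3*0+14) mod 16) = rotl(K, 14) = 0xD7CE
k_1 = rotl(K, (3*1+14) mod 16) = rotl(K, 1) = 0xBE76
k_2 = rotl(K, (3*2+14) mod 16) = rotl(K, 4) = 0xF3B5

0xF3B5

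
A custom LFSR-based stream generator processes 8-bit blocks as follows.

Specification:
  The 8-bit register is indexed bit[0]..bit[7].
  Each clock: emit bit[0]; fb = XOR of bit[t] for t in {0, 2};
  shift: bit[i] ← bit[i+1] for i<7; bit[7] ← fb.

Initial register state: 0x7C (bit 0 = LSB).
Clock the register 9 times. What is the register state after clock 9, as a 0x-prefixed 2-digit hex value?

0xD1

reg_0 = 0x7C
clock 1: out=0, reg = 0xBE
clock 2: out=0, reg = 0xDF
clock 3: out=1, reg = 0x6F
clock 4: out=1, reg = 0x37
clock 5: out=1, reg = 0x1B
clock 6: out=1, reg = 0x8D
clock 7: out=1, reg = 0x46
clock 8: out=0, reg = 0xA3
clock 9: out=1, reg = 0xD1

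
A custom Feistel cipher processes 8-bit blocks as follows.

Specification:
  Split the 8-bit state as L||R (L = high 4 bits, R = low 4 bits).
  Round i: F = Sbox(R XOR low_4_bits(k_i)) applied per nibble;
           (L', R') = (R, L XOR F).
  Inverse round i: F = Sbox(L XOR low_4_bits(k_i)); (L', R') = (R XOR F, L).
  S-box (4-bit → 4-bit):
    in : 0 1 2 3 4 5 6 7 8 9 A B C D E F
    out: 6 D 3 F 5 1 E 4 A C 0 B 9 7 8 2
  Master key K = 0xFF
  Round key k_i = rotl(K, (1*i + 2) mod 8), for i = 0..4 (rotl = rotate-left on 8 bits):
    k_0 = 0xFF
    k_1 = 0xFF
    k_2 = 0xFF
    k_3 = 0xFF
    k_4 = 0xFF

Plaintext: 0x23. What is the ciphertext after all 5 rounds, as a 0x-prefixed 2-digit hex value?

0xC8

s_0 = plaintext = 0x23
s_1 = Round(s_0, k_0) = 0x3B
s_2 = Round(s_1, k_1) = 0xB6
s_3 = Round(s_2, k_2) = 0x67
s_4 = Round(s_3, k_3) = 0x7C
s_5 = Round(s_4, k_4) = 0xC8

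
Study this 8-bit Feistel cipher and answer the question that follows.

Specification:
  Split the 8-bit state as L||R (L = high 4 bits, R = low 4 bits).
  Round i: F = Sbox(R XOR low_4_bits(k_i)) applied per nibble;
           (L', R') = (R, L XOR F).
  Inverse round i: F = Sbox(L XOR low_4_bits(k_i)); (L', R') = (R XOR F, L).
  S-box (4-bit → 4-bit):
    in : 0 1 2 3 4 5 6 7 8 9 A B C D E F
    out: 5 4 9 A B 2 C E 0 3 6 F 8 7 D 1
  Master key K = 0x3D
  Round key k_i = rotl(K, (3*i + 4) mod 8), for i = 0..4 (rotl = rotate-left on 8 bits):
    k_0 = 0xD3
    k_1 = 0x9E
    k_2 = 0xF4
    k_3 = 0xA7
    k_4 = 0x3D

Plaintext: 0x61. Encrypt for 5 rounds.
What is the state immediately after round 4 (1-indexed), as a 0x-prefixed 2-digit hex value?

s_0 = plaintext = 0x61
s_1 = Round(s_0, k_0) = 0x1F
s_2 = Round(s_1, k_1) = 0xF5
s_3 = Round(s_2, k_2) = 0x5B
s_4 = Round(s_3, k_3) = 0xBD
s_5 = Round(s_4, k_4) = 0xDE

0xBD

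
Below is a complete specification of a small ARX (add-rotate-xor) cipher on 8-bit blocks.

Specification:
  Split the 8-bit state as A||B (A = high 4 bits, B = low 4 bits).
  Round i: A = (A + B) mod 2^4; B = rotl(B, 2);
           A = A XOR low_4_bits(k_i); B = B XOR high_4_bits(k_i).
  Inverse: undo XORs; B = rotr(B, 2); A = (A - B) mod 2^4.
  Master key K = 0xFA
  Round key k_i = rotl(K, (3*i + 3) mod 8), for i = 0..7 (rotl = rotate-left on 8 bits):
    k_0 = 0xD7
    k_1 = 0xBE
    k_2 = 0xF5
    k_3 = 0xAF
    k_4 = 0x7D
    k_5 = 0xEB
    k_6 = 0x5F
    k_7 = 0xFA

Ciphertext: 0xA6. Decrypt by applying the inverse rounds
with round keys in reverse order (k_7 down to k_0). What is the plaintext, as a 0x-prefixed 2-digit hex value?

s_0 = ciphertext = 0xA6
s_1 = InvRound(s_0, k_7) = 0xA6
s_2 = InvRound(s_1, k_6) = 0x9C
s_3 = InvRound(s_2, k_5) = 0xA8
s_4 = InvRound(s_3, k_4) = 0x8F
s_5 = InvRound(s_4, k_3) = 0x25
s_6 = InvRound(s_5, k_2) = 0xDA
s_7 = InvRound(s_6, k_1) = 0xF4
s_8 = InvRound(s_7, k_0) = 0x26

0x26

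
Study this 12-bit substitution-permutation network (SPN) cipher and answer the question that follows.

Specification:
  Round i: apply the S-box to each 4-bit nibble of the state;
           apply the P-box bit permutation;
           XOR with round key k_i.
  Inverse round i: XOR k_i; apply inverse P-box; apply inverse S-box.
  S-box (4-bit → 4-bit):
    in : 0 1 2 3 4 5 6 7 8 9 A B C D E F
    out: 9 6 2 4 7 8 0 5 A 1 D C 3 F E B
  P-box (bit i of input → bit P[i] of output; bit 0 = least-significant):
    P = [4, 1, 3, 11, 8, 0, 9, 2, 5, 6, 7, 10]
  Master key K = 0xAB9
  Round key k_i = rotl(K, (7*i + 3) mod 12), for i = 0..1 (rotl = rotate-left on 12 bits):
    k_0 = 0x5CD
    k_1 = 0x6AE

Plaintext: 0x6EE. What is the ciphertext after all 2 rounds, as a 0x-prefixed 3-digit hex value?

s_0 = plaintext = 0x6EE
s_1 = Round(s_0, k_0) = 0xFC2
s_2 = Round(s_1, k_1) = 0x3CD

0x3CD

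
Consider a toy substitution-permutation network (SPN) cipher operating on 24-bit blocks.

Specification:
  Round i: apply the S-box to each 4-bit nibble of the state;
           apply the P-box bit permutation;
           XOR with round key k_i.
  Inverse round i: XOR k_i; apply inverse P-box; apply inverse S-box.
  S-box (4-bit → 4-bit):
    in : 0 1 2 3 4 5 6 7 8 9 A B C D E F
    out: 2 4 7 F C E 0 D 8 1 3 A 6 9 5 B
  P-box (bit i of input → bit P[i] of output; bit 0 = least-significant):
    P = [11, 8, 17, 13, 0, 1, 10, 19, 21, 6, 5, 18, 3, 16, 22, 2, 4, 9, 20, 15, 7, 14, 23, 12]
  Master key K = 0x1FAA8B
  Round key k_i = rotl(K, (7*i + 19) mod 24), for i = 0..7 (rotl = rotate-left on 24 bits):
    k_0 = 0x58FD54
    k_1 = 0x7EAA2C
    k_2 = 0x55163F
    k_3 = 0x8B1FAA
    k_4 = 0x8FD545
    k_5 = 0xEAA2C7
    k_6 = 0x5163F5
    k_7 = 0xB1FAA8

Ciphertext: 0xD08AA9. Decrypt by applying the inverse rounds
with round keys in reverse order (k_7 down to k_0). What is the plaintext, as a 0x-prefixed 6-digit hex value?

s_0 = ciphertext = 0xD08AA9
s_1 = InvRound(s_0, k_7) = 0xB6C998
s_2 = InvRound(s_1, k_6) = 0x1B3397
s_3 = InvRound(s_2, k_5) = 0x47CA60
s_4 = InvRound(s_3, k_4) = 0x40417A
s_5 = InvRound(s_4, k_3) = 0x3AC04E
s_6 = InvRound(s_5, k_2) = 0xBFC371
s_7 = InvRound(s_6, k_1) = 0xC9309F
s_8 = InvRound(s_7, k_0) = 0x24A02A

0x24A02A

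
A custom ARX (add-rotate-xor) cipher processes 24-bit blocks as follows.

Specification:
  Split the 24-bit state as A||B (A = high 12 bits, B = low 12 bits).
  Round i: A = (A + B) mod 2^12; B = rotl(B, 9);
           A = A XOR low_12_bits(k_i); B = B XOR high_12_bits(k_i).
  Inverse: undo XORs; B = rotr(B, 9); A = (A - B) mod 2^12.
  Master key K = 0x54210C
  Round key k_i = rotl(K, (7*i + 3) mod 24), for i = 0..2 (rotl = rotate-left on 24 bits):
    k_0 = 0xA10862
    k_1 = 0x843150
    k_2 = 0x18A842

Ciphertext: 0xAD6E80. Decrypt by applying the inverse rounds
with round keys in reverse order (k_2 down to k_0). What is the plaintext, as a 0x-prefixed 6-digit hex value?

0xD2A585

s_0 = ciphertext = 0xAD6E80
s_1 = InvRound(s_0, k_2) = 0xA3D857
s_2 = InvRound(s_1, k_1) = 0xACD0A0
s_3 = InvRound(s_2, k_0) = 0xD2A585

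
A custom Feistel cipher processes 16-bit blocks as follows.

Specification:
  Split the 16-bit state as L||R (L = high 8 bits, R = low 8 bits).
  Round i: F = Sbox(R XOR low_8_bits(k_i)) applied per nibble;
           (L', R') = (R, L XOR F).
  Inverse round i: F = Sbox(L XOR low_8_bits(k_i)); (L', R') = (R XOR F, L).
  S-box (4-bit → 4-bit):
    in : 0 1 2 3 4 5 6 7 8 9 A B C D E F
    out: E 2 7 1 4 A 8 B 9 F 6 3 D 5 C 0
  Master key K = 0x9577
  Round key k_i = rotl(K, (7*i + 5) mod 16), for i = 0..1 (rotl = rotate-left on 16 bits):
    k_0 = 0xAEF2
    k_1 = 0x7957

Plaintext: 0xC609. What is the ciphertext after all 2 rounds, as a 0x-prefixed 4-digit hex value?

0xC5FE

s_0 = plaintext = 0xC609
s_1 = Round(s_0, k_0) = 0x09C5
s_2 = Round(s_1, k_1) = 0xC5FE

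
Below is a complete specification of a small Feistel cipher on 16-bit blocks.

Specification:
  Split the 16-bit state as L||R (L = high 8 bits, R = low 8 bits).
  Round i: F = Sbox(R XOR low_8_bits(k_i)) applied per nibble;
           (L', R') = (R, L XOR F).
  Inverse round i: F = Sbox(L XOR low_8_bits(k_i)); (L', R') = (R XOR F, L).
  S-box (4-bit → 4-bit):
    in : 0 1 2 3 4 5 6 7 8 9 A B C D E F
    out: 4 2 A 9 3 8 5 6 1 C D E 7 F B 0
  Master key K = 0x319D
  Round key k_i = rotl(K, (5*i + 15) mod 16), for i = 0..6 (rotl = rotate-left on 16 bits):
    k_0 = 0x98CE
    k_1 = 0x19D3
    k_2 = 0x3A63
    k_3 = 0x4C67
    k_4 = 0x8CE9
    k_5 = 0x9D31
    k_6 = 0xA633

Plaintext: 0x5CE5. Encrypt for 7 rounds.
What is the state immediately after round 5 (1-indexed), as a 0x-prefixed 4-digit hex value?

s_0 = plaintext = 0x5CE5
s_1 = Round(s_0, k_0) = 0xE5F2
s_2 = Round(s_1, k_1) = 0xF247
s_3 = Round(s_2, k_2) = 0x4751
s_4 = Round(s_3, k_3) = 0x51D2
s_5 = Round(s_4, k_4) = 0xD2CF
s_6 = Round(s_5, k_5) = 0xCFD9
s_7 = Round(s_6, k_6) = 0xD972

0xD2CF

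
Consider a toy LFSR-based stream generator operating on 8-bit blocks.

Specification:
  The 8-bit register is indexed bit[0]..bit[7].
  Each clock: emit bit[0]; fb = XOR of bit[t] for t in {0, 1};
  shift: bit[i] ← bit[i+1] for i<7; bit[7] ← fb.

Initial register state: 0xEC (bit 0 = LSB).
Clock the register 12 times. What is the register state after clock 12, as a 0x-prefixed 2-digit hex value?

reg_0 = 0xEC
clock 1: out=0, reg = 0x76
clock 2: out=0, reg = 0xBB
clock 3: out=1, reg = 0x5D
clock 4: out=1, reg = 0xAE
clock 5: out=0, reg = 0xD7
clock 6: out=1, reg = 0x6B
clock 7: out=1, reg = 0x35
clock 8: out=1, reg = 0x9A
clock 9: out=0, reg = 0xCD
clock 10: out=1, reg = 0xE6
clock 11: out=0, reg = 0xF3
clock 12: out=1, reg = 0x79

0x79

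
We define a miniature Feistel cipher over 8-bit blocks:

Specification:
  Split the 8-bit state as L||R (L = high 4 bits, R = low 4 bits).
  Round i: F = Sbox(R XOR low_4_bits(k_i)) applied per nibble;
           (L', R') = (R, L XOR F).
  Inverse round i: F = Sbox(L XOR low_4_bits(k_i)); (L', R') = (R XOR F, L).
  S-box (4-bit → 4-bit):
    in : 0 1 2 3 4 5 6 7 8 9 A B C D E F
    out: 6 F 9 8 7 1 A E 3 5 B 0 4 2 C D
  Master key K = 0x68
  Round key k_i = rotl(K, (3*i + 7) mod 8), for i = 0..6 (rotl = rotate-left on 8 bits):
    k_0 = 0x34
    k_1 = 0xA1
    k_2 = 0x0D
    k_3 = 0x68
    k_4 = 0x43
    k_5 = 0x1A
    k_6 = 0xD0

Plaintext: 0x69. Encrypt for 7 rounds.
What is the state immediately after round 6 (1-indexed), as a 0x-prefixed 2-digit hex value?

0x01

s_0 = plaintext = 0x69
s_1 = Round(s_0, k_0) = 0x94
s_2 = Round(s_1, k_1) = 0x48
s_3 = Round(s_2, k_2) = 0x85
s_4 = Round(s_3, k_3) = 0x5A
s_5 = Round(s_4, k_4) = 0xA0
s_6 = Round(s_5, k_5) = 0x01
s_7 = Round(s_6, k_6) = 0x1F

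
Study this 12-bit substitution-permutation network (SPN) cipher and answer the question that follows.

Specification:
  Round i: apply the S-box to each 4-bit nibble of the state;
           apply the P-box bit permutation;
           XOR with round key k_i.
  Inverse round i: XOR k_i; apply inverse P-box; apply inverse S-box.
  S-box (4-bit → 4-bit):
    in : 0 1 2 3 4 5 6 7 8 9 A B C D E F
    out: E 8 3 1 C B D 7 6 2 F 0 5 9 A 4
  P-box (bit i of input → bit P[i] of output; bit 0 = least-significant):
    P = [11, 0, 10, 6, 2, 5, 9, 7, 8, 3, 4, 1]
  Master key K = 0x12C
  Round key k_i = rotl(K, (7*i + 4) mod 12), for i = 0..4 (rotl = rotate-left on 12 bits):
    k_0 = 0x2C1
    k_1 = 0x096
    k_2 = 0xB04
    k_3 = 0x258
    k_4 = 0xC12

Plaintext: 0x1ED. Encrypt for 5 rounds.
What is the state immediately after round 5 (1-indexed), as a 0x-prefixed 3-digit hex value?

0xA10

s_0 = plaintext = 0x1ED
s_1 = Round(s_0, k_0) = 0xA23
s_2 = Round(s_1, k_1) = 0x9A8
s_3 = Round(s_2, k_2) = 0xDA9
s_4 = Round(s_3, k_3) = 0x1FF
s_5 = Round(s_4, k_4) = 0xA10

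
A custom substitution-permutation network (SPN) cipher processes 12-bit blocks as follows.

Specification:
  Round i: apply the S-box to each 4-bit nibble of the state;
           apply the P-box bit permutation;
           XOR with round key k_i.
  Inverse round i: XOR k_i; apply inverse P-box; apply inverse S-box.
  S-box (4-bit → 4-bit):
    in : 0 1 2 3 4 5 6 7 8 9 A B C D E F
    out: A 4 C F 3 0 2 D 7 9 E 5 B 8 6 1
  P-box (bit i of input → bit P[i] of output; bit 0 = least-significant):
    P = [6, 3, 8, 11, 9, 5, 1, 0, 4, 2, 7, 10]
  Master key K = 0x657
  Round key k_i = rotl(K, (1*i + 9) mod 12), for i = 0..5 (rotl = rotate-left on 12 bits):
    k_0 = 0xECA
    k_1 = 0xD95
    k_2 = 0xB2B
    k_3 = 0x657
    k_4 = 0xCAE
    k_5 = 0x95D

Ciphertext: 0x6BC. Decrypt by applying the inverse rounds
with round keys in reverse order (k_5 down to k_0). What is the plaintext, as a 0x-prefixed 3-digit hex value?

s_0 = ciphertext = 0x6BC
s_1 = InvRound(s_0, k_5) = 0x2C7
s_2 = InvRound(s_1, k_4) = 0xDCC
s_3 = InvRound(s_2, k_3) = 0xB7A
s_4 = InvRound(s_3, k_2) = 0xFDF
s_5 = InvRound(s_4, k_1) = 0x5B4
s_6 = InvRound(s_5, k_0) = 0x483

0x483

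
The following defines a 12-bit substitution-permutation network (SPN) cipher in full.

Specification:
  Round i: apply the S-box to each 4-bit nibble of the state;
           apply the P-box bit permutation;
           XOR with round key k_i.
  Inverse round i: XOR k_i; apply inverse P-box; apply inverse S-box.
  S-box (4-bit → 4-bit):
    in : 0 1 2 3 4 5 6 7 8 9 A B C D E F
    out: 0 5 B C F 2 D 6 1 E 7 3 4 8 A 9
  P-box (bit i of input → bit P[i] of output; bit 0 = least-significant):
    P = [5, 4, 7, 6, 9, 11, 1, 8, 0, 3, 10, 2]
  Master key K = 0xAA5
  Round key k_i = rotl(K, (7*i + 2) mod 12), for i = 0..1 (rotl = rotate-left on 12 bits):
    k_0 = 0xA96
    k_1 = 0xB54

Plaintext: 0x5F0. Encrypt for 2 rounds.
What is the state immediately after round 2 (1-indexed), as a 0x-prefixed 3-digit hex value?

0x60A

s_0 = plaintext = 0x5F0
s_1 = Round(s_0, k_0) = 0x99E
s_2 = Round(s_1, k_1) = 0x60A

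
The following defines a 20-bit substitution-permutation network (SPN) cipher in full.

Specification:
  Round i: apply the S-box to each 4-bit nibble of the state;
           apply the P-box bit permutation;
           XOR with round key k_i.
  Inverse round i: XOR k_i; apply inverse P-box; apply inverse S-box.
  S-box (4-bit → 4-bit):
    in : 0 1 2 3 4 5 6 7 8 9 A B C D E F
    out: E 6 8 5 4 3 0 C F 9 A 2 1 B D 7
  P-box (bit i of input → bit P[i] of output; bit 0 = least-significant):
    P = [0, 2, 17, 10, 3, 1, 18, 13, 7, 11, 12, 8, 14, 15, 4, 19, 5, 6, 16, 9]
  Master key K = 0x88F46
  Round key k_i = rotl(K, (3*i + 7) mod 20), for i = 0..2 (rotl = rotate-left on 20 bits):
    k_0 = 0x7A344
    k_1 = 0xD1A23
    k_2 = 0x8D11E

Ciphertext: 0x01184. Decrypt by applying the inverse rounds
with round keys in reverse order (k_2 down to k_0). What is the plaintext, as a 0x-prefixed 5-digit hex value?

0xEA2E0

s_0 = ciphertext = 0x01184
s_1 = InvRound(s_0, k_2) = 0x68C56
s_2 = InvRound(s_1, k_1) = 0x80468
s_3 = InvRound(s_2, k_0) = 0xEA2E0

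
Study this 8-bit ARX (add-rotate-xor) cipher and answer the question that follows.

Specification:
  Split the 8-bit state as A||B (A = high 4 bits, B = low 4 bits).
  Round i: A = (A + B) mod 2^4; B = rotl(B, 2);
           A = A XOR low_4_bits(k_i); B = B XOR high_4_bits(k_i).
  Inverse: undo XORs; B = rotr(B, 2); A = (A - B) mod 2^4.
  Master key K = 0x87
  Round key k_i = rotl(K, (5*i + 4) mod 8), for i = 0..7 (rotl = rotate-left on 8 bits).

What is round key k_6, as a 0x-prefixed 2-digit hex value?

K = 0x87
k_0 = rotl(K, (5*0+4) mod 8) = rotl(K, 4) = 0x78
k_1 = rotl(K, (5*1+4) mod 8) = rotl(K, 1) = 0x0F
k_2 = rotl(K, (5*2+4) mod 8) = rotl(K, 6) = 0xE1
k_3 = rotl(K, (5*3+4) mod 8) = rotl(K, 3) = 0x3C
k_4 = rotl(K, (5*4+4) mod 8) = rotl(K, 0) = 0x87
k_5 = rotl(K, (5*5+4) mod 8) = rotl(K, 5) = 0xF0
k_6 = rotl(K, (5*6+4) mod 8) = rotl(K, 2) = 0x1E

0x1E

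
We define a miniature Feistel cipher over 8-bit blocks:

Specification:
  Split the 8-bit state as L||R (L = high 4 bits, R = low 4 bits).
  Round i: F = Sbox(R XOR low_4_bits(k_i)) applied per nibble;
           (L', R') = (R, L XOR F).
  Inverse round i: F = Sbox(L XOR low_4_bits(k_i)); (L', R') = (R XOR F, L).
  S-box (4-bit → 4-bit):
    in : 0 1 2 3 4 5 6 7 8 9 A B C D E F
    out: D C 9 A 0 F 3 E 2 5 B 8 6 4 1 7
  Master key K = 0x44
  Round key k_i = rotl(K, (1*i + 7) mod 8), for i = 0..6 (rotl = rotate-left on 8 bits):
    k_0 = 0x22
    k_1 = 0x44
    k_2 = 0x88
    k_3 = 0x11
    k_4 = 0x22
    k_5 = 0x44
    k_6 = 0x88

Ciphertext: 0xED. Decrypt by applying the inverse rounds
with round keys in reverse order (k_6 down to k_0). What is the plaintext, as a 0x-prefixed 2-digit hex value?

0x9B

s_0 = ciphertext = 0xED
s_1 = InvRound(s_0, k_6) = 0xEE
s_2 = InvRound(s_1, k_5) = 0x5E
s_3 = InvRound(s_2, k_4) = 0x05
s_4 = InvRound(s_3, k_3) = 0x90
s_5 = InvRound(s_4, k_2) = 0xC9
s_6 = InvRound(s_5, k_1) = 0xBC
s_7 = InvRound(s_6, k_0) = 0x9B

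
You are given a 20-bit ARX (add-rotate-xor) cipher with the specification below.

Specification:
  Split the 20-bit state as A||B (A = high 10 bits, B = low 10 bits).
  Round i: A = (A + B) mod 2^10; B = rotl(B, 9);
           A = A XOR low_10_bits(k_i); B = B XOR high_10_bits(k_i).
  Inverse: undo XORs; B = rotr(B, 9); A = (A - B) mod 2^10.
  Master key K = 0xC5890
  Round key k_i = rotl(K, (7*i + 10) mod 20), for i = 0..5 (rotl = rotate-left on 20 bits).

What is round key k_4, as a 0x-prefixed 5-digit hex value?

K = 0xC5890
k_0 = rotl(K, (7*0+10) mod 20) = rotl(K, 10) = 0x24316
k_1 = rotl(K, (7*1+10) mod 20) = rotl(K, 17) = 0x18B12
k_2 = rotl(K, (7*2+10) mod 20) = rotl(K, 4) = 0x5890C
k_3 = rotl(K, (7*3+10) mod 20) = rotl(K, 11) = 0x4862C
k_4 = rotl(K, (7*4+10) mod 20) = rotl(K, 18) = 0x31624

0x31624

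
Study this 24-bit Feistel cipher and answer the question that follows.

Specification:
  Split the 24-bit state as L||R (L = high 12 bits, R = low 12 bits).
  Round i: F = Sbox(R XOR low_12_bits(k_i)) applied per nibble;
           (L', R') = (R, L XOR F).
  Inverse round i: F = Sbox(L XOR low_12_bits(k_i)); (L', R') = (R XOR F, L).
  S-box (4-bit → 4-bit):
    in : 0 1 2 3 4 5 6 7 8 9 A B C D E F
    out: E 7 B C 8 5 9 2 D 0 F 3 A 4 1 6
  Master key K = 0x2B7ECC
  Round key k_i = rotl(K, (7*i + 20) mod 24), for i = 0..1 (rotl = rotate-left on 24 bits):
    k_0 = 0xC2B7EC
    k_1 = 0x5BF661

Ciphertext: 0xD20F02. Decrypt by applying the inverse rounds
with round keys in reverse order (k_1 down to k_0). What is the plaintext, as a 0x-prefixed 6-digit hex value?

s_0 = ciphertext = 0xD20F02
s_1 = InvRound(s_0, k_1) = 0xC85D20
s_2 = InvRound(s_1, k_0) = 0xEB0C85

0xEB0C85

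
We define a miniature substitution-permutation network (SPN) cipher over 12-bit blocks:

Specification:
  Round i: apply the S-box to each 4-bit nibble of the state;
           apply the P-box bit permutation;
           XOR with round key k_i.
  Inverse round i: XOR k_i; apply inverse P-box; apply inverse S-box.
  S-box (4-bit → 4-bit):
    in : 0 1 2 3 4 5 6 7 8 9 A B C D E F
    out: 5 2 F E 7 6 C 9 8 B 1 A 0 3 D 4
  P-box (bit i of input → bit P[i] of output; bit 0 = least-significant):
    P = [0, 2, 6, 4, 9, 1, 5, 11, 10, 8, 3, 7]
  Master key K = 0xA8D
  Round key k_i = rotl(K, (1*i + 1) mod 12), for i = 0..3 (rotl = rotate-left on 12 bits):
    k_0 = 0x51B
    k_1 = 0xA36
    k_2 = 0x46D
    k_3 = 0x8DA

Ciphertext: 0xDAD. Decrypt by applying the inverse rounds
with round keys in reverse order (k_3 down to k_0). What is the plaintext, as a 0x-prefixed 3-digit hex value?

s_0 = ciphertext = 0xDAD
s_1 = InvRound(s_0, k_3) = 0xD52
s_2 = InvRound(s_1, k_2) = 0x539
s_3 = InvRound(s_2, k_1) = 0x49D
s_4 = InvRound(s_3, k_0) = 0xB11

0xB11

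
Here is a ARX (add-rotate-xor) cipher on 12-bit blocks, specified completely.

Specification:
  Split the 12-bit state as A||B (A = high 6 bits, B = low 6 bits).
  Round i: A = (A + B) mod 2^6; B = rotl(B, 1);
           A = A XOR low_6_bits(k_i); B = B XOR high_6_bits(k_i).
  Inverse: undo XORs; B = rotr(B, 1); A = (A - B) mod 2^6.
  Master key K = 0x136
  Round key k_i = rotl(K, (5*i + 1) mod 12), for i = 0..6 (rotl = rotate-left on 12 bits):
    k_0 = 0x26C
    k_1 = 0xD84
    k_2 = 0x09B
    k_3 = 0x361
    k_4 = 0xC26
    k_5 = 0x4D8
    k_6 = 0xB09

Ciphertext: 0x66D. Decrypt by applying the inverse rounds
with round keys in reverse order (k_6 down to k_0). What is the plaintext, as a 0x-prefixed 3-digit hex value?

0x4FF

s_0 = ciphertext = 0x66D
s_1 = InvRound(s_0, k_6) = 0xC20
s_2 = InvRound(s_1, k_5) = 0xBF9
s_3 = InvRound(s_2, k_4) = 0x964
s_4 = InvRound(s_3, k_3) = 0x434
s_5 = InvRound(s_4, k_2) = 0xC1B
s_6 = InvRound(s_5, k_1) = 0xFB6
s_7 = InvRound(s_6, k_0) = 0x4FF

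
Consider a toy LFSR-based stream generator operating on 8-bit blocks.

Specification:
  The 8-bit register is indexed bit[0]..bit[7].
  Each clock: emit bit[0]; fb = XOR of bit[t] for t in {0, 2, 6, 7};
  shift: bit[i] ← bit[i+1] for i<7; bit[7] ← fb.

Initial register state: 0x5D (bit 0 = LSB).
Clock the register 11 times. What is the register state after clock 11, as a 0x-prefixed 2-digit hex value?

reg_0 = 0x5D
clock 1: out=1, reg = 0xAE
clock 2: out=0, reg = 0x57
clock 3: out=1, reg = 0xAB
clock 4: out=1, reg = 0x55
clock 5: out=1, reg = 0xAA
clock 6: out=0, reg = 0xD5
clock 7: out=1, reg = 0x6A
clock 8: out=0, reg = 0xB5
clock 9: out=1, reg = 0xDA
clock 10: out=0, reg = 0x6D
clock 11: out=1, reg = 0xB6

0xB6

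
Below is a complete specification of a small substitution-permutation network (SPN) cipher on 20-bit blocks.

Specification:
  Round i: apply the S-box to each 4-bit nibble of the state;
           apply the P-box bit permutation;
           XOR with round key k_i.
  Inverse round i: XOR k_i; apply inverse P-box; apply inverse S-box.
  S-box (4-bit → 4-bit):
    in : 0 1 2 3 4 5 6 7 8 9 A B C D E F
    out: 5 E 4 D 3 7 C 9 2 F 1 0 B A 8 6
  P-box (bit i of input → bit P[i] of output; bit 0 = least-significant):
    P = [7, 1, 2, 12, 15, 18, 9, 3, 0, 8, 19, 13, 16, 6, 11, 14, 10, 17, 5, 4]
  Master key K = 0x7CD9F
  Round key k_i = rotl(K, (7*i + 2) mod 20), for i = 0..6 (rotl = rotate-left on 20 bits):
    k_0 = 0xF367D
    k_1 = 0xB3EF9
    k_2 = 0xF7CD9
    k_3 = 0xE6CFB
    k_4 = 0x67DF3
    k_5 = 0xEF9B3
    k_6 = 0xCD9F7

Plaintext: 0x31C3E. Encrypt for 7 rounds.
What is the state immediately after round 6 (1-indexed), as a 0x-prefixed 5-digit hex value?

s_0 = plaintext = 0x31C3E
s_1 = Round(s_0, k_0) = 0xFC904
s_2 = Round(s_1, k_1) = 0x0DD1A
s_3 = Round(s_2, k_2) = 0xB1B31
s_4 = Round(s_3, k_3) = 0xEB6B5
s_5 = Round(s_4, k_4) = 0xE5D65
s_6 = Round(s_5, k_5) = 0xFD26D
s_7 = Round(s_6, k_6) = 0x68B9D

0xFD26D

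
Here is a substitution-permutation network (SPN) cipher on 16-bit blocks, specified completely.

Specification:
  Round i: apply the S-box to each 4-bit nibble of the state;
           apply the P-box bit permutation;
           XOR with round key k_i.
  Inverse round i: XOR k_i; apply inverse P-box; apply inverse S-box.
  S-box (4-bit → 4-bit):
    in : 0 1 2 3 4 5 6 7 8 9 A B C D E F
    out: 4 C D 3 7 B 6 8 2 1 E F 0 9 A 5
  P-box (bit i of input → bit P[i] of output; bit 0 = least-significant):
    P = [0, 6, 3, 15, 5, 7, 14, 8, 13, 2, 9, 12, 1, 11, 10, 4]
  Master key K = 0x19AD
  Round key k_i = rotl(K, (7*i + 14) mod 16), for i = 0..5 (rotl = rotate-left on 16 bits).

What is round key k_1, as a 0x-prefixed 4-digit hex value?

K = 0x19AD
k_0 = rotl(K, (7*0+14) mod 16) = rotl(K, 14) = 0x466B
k_1 = rotl(K, (7*1+14) mod 16) = rotl(K, 5) = 0x35A3

0x35A3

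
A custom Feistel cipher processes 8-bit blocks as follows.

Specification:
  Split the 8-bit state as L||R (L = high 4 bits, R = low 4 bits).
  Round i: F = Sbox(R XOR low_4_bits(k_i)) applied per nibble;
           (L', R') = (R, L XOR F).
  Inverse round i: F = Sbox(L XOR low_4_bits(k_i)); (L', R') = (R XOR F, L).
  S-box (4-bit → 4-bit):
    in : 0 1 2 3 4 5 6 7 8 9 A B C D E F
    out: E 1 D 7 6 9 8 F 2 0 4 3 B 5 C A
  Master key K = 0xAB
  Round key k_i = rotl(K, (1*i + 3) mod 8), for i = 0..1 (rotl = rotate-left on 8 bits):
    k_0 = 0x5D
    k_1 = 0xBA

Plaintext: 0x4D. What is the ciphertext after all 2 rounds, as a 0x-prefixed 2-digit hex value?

0xA3

s_0 = plaintext = 0x4D
s_1 = Round(s_0, k_0) = 0xDA
s_2 = Round(s_1, k_1) = 0xA3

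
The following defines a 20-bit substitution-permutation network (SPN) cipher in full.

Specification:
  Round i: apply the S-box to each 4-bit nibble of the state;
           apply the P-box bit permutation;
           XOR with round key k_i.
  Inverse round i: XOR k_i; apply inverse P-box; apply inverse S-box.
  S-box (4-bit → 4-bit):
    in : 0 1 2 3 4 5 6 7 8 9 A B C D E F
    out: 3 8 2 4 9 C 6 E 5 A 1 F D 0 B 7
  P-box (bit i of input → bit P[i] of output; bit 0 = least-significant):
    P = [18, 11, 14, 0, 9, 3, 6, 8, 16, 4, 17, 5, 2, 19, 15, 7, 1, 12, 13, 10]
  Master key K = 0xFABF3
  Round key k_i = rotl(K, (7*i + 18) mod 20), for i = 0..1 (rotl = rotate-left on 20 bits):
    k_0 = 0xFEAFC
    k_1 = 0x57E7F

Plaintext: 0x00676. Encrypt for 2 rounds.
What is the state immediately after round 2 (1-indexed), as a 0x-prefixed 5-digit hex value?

s_0 = plaintext = 0x00676
s_1 = Round(s_0, k_0) = 0x5B3A2
s_2 = Round(s_1, k_1) = 0xFD0FB

0xFD0FB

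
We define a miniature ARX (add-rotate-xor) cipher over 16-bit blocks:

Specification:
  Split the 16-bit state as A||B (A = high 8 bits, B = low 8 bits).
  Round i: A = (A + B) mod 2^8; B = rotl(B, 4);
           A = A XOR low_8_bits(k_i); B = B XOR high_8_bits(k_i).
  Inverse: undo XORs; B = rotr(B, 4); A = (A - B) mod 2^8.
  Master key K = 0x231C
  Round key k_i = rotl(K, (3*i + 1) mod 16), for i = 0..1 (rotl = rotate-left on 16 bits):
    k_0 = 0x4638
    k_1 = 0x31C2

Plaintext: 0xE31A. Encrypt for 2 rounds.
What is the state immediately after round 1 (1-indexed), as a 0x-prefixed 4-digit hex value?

s_0 = plaintext = 0xE31A
s_1 = Round(s_0, k_0) = 0xC5E7
s_2 = Round(s_1, k_1) = 0x6E4F

0xC5E7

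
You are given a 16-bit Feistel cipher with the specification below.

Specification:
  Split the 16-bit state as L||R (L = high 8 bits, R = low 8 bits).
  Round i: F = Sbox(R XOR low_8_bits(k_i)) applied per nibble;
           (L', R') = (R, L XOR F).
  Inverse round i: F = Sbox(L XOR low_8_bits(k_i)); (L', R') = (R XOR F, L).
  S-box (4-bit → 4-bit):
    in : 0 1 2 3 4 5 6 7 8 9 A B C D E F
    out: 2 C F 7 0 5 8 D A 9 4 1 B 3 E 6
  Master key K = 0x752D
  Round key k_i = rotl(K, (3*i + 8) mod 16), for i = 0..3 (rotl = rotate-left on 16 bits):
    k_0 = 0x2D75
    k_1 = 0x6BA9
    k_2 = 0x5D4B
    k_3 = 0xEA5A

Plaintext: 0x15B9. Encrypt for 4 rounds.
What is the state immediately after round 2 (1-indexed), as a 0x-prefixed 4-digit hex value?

0xAE94

s_0 = plaintext = 0x15B9
s_1 = Round(s_0, k_0) = 0xB9AE
s_2 = Round(s_1, k_1) = 0xAE94
s_3 = Round(s_2, k_2) = 0x9498
s_4 = Round(s_3, k_3) = 0x982B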